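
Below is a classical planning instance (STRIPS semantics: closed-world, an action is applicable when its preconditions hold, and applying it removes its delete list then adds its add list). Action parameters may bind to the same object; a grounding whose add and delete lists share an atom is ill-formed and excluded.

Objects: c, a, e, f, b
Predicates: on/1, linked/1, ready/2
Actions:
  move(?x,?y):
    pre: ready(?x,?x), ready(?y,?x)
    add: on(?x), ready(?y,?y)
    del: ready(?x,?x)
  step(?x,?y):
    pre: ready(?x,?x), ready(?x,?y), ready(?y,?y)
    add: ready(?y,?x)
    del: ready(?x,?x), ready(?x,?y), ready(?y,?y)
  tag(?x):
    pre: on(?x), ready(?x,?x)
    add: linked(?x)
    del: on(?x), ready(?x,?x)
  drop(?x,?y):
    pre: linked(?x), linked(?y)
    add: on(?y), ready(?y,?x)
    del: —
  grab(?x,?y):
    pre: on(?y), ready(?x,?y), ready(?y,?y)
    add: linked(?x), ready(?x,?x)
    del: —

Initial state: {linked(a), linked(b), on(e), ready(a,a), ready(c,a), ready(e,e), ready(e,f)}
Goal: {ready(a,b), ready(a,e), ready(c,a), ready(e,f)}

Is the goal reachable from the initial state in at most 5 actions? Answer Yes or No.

1. tag(e)  →  {linked(a), linked(b), linked(e), ready(a,a), ready(c,a), ready(e,f)}
2. drop(e,a)  →  {linked(a), linked(b), linked(e), on(a), ready(a,a), ready(a,e), ready(c,a), ready(e,f)}
3. drop(b,a)  →  {linked(a), linked(b), linked(e), on(a), ready(a,a), ready(a,b), ready(a,e), ready(c,a), ready(e,f)}
optimal plan length = 3; 3 ≤ 5

Yes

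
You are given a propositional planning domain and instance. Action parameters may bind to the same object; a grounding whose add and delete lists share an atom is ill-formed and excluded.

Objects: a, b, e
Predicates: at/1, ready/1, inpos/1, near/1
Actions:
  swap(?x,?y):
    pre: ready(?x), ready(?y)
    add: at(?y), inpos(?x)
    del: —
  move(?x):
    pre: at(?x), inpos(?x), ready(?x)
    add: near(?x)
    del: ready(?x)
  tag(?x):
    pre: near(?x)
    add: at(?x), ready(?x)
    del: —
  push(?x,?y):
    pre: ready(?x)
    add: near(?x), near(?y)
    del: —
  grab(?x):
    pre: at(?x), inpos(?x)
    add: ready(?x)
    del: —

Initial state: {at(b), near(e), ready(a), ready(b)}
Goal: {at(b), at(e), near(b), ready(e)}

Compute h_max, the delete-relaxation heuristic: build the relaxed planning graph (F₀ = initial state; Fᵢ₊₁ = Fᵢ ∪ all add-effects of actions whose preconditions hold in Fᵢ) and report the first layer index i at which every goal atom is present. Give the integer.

F0 = init (4 atoms)
F1 = F0 ∪ {at(a), at(e), inpos(a), inpos(b), near(a), near(b), ready(e)}  (11 atoms)
goal ⊆ F1  ⇒  h_max = 1

1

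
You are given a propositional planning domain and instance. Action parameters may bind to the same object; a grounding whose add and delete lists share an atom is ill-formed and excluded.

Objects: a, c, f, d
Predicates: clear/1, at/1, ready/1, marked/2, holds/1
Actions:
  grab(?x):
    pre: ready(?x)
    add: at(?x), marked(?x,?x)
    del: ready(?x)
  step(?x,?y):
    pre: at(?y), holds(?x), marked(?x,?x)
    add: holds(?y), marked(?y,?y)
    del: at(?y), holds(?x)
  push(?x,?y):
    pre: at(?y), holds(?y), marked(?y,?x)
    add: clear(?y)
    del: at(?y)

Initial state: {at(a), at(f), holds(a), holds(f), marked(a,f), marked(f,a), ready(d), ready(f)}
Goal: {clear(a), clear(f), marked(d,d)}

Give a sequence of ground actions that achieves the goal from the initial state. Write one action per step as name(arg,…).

1. grab(d)  →  {at(a), at(d), at(f), holds(a), holds(f), marked(a,f), marked(d,d), marked(f,a), ready(f)}
2. push(a,f)  →  {at(a), at(d), clear(f), holds(a), holds(f), marked(a,f), marked(d,d), marked(f,a), ready(f)}
3. push(f,a)  →  {at(d), clear(a), clear(f), holds(a), holds(f), marked(a,f), marked(d,d), marked(f,a), ready(f)}

grab(d); push(a,f); push(f,a)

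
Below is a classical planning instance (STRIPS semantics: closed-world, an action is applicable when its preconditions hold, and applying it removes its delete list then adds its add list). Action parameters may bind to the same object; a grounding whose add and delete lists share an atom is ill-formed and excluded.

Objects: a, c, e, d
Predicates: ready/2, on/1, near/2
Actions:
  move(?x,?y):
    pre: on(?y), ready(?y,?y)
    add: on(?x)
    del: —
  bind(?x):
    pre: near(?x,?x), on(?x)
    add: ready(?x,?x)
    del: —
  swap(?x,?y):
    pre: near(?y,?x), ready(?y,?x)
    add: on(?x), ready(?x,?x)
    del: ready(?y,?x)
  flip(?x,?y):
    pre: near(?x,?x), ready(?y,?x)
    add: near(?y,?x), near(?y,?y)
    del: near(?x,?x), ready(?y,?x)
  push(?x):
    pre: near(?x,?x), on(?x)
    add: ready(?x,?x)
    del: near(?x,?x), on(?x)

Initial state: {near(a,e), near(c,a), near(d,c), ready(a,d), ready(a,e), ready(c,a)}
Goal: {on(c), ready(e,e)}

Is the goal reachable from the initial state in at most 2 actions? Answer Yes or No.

1. swap(e,a)  →  {near(a,e), near(c,a), near(d,c), on(e), ready(a,d), ready(c,a), ready(e,e)}
2. move(c,e)  →  {near(a,e), near(c,a), near(d,c), on(c), on(e), ready(a,d), ready(c,a), ready(e,e)}
optimal plan length = 2; 2 ≤ 2

Yes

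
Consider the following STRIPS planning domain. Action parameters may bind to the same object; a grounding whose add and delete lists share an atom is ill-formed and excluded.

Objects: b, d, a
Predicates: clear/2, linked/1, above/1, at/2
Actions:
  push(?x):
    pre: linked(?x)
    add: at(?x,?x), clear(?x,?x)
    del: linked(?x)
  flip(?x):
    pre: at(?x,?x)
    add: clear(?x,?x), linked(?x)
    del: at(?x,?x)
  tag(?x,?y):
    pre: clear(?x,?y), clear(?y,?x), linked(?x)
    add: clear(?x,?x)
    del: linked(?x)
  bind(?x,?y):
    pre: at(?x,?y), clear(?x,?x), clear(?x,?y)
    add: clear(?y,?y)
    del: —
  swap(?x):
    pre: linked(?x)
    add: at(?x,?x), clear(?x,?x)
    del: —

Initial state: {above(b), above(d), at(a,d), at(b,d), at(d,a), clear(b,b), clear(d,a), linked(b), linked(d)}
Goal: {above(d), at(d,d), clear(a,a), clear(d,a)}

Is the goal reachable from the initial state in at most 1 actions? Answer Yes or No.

No

1. push(d)  →  {above(b), above(d), at(a,d), at(b,d), at(d,a), at(d,d), clear(b,b), clear(d,a), clear(d,d), linked(b)}
2. bind(d,a)  →  {above(b), above(d), at(a,d), at(b,d), at(d,a), at(d,d), clear(a,a), clear(b,b), clear(d,a), clear(d,d), linked(b)}
optimal plan length = 2; 2 > 1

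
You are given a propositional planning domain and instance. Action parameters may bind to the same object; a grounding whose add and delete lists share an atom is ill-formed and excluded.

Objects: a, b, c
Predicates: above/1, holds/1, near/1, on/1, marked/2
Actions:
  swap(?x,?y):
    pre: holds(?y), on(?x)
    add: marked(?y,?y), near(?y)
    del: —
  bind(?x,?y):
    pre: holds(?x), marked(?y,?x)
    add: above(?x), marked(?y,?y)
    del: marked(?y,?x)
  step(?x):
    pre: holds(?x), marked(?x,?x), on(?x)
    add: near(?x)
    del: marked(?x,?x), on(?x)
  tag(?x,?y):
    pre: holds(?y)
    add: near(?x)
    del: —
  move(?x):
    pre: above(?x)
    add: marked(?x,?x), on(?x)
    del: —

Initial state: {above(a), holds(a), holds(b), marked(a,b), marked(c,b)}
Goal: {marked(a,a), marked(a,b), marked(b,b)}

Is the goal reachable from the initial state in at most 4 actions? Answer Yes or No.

1. move(a)  →  {above(a), holds(a), holds(b), marked(a,a), marked(a,b), marked(c,b), on(a)}
2. swap(a,b)  →  {above(a), holds(a), holds(b), marked(a,a), marked(a,b), marked(b,b), marked(c,b), near(b), on(a)}
optimal plan length = 2; 2 ≤ 4

Yes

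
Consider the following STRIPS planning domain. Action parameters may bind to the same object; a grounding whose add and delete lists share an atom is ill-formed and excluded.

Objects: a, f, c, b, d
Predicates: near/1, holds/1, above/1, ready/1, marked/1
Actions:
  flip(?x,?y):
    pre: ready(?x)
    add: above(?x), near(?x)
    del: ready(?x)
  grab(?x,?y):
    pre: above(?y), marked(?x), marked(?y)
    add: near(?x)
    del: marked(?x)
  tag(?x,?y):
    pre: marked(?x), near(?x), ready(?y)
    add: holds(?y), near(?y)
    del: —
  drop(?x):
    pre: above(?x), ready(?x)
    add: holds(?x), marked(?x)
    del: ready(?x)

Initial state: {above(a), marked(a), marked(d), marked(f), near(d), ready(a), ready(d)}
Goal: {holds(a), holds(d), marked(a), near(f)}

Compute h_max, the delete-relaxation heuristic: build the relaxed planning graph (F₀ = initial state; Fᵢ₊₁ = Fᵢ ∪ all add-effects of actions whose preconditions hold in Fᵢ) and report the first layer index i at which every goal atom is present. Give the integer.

1

F0 = init (7 atoms)
F1 = F0 ∪ {above(d), holds(a), holds(d), near(a), near(f)}  (12 atoms)
goal ⊆ F1  ⇒  h_max = 1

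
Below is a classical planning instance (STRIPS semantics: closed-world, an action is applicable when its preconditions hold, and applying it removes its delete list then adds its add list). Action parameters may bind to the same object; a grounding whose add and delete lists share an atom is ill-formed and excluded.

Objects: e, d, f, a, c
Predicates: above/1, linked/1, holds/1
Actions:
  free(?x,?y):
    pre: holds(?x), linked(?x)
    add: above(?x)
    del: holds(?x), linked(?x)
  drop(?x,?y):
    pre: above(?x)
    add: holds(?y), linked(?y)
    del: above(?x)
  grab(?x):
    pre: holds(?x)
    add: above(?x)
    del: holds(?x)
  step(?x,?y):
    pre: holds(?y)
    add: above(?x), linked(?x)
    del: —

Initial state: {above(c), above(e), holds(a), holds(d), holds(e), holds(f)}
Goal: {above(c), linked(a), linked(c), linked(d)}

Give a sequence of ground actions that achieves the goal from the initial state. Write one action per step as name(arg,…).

drop(e,d); drop(c,a); step(c,e)

1. drop(e,d)  →  {above(c), holds(a), holds(d), holds(e), holds(f), linked(d)}
2. drop(c,a)  →  {holds(a), holds(d), holds(e), holds(f), linked(a), linked(d)}
3. step(c,e)  →  {above(c), holds(a), holds(d), holds(e), holds(f), linked(a), linked(c), linked(d)}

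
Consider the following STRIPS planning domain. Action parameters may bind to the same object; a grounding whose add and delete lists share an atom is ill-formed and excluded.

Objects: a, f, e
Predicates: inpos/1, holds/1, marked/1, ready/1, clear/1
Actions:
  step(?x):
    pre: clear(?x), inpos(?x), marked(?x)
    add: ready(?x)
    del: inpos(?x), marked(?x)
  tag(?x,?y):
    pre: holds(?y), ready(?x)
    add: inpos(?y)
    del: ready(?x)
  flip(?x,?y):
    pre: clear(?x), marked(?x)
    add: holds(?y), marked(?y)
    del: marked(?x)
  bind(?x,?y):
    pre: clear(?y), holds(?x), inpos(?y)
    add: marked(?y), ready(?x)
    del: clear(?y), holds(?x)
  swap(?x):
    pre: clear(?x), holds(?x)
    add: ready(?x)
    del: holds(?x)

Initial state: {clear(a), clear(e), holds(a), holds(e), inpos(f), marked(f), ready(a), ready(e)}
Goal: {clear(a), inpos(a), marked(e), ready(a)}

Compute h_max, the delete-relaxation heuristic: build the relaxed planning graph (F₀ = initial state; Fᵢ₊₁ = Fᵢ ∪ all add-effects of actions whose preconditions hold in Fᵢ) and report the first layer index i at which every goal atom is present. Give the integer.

F0 = init (8 atoms)
F1 = F0 ∪ {inpos(a), inpos(e)}  (10 atoms)
F2 = F1 ∪ {marked(a), marked(e)}  (12 atoms)
goal ⊆ F2  ⇒  h_max = 2

2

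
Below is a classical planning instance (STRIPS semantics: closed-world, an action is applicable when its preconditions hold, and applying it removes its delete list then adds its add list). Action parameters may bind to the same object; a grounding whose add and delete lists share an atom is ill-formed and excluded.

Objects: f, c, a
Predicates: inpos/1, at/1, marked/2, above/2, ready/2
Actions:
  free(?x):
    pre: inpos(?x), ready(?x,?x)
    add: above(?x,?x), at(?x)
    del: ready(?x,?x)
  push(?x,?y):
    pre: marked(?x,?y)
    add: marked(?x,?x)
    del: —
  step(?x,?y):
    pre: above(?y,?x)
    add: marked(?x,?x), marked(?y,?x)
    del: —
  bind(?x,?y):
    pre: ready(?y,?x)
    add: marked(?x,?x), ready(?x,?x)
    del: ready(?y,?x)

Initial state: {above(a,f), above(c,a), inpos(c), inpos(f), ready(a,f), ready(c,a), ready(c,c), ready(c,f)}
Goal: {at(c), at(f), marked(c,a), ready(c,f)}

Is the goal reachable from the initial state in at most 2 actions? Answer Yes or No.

No

1. free(c)  →  {above(a,f), above(c,a), above(c,c), at(c), inpos(c), inpos(f), ready(a,f), ready(c,a), ready(c,f)}
2. step(a,c)  →  {above(a,f), above(c,a), above(c,c), at(c), inpos(c), inpos(f), marked(a,a), marked(c,a), ready(a,f), ready(c,a), ready(c,f)}
3. bind(f,a)  →  {above(a,f), above(c,a), above(c,c), at(c), inpos(c), inpos(f), marked(a,a), marked(c,a), marked(f,f), ready(c,a), ready(c,f), ready(f,f)}
4. free(f)  →  {above(a,f), above(c,a), above(c,c), above(f,f), at(c), at(f), inpos(c), inpos(f), marked(a,a), marked(c,a), marked(f,f), ready(c,a), ready(c,f)}
optimal plan length = 4; 4 > 2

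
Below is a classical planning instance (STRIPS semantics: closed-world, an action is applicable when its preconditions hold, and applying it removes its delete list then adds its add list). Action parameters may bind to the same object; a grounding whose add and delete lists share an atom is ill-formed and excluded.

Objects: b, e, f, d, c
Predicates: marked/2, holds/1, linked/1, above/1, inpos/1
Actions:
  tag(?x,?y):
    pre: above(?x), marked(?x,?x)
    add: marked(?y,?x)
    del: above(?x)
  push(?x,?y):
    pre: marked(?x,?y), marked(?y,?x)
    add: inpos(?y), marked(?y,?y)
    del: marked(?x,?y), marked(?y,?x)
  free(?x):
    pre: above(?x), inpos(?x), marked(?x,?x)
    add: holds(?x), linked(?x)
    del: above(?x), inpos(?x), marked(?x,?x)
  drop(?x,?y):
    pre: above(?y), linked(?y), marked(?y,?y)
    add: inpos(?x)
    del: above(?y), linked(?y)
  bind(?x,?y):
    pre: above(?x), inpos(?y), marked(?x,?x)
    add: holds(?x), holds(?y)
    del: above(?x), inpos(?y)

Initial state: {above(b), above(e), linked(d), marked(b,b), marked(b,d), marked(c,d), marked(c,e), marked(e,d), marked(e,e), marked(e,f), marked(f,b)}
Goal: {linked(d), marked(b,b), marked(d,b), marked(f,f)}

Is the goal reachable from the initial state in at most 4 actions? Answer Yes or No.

1. tag(b,d)  →  {above(e), linked(d), marked(b,b), marked(b,d), marked(c,d), marked(c,e), marked(d,b), marked(e,d), marked(e,e), marked(e,f), marked(f,b)}
2. tag(e,f)  →  {linked(d), marked(b,b), marked(b,d), marked(c,d), marked(c,e), marked(d,b), marked(e,d), marked(e,e), marked(e,f), marked(f,b), marked(f,e)}
3. push(e,f)  →  {inpos(f), linked(d), marked(b,b), marked(b,d), marked(c,d), marked(c,e), marked(d,b), marked(e,d), marked(e,e), marked(f,b), marked(f,f)}
optimal plan length = 3; 3 ≤ 4

Yes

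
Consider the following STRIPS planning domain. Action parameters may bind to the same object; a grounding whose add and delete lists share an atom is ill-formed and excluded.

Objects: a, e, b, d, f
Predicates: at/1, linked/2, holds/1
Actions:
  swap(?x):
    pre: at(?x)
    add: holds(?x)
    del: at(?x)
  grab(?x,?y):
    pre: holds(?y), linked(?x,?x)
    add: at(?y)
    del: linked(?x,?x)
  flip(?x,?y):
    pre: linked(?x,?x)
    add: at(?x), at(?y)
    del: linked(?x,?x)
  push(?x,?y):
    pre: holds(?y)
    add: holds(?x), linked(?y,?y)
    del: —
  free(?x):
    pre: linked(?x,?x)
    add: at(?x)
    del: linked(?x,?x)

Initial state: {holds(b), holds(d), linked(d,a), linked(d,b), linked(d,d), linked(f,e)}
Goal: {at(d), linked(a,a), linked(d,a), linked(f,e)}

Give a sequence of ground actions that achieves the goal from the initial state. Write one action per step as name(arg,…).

grab(d,d); push(a,b); push(a,a)

1. grab(d,d)  →  {at(d), holds(b), holds(d), linked(d,a), linked(d,b), linked(f,e)}
2. push(a,b)  →  {at(d), holds(a), holds(b), holds(d), linked(b,b), linked(d,a), linked(d,b), linked(f,e)}
3. push(a,a)  →  {at(d), holds(a), holds(b), holds(d), linked(a,a), linked(b,b), linked(d,a), linked(d,b), linked(f,e)}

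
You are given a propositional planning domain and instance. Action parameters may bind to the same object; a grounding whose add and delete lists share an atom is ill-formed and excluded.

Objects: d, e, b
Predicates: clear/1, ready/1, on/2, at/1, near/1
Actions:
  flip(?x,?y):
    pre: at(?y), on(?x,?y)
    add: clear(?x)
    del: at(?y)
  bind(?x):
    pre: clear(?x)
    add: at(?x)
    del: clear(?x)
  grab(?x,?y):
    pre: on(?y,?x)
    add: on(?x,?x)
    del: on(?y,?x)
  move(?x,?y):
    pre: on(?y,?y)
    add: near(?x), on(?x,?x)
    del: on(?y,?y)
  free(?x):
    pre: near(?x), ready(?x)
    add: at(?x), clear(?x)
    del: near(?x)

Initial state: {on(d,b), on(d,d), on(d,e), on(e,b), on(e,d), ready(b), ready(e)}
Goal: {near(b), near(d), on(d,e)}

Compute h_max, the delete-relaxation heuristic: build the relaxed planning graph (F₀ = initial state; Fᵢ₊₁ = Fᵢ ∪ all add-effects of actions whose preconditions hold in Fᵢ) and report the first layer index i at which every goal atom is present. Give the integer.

2

F0 = init (7 atoms)
F1 = F0 ∪ {near(b), near(e), on(b,b), on(e,e)}  (11 atoms)
F2 = F1 ∪ {at(b), at(e), clear(b), clear(e), near(d)}  (16 atoms)
goal ⊆ F2  ⇒  h_max = 2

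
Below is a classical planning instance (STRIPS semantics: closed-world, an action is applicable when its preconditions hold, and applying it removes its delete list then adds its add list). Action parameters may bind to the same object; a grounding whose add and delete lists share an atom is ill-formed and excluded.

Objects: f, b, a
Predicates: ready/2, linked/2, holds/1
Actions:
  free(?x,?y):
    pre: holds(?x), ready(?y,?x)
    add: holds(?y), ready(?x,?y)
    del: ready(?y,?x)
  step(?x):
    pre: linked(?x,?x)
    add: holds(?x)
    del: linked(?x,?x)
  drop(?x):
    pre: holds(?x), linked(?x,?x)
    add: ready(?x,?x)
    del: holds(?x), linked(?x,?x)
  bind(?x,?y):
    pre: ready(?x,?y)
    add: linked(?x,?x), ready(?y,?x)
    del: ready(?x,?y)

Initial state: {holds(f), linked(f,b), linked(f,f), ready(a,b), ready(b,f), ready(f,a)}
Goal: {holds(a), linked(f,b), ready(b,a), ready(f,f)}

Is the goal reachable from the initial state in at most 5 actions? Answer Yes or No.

1. free(f,b)  →  {holds(b), holds(f), linked(f,b), linked(f,f), ready(a,b), ready(f,a), ready(f,b)}
2. free(b,a)  →  {holds(a), holds(b), holds(f), linked(f,b), linked(f,f), ready(b,a), ready(f,a), ready(f,b)}
3. drop(f)  →  {holds(a), holds(b), linked(f,b), ready(b,a), ready(f,a), ready(f,b), ready(f,f)}
optimal plan length = 3; 3 ≤ 5

Yes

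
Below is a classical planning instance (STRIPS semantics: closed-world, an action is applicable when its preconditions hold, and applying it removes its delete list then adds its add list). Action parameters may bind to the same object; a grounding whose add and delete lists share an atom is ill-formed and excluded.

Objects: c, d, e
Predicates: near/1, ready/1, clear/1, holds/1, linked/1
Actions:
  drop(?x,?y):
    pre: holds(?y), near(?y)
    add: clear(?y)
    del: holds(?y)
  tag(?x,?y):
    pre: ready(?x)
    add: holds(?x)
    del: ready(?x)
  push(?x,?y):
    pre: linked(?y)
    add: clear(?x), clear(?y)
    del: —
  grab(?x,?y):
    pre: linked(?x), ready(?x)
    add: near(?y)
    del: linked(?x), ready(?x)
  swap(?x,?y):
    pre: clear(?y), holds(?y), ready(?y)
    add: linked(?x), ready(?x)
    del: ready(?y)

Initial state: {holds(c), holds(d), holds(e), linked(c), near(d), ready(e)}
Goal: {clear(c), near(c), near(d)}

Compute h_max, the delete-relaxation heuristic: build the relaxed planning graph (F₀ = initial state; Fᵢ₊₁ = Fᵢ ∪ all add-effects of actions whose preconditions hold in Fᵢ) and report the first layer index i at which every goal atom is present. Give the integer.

3

F0 = init (6 atoms)
F1 = F0 ∪ {clear(c), clear(d), clear(e)}  (9 atoms)
F2 = F1 ∪ {linked(d), ready(c), ready(d)}  (12 atoms)
F3 = F2 ∪ {linked(e), near(c), near(e)}  (15 atoms)
goal ⊆ F3  ⇒  h_max = 3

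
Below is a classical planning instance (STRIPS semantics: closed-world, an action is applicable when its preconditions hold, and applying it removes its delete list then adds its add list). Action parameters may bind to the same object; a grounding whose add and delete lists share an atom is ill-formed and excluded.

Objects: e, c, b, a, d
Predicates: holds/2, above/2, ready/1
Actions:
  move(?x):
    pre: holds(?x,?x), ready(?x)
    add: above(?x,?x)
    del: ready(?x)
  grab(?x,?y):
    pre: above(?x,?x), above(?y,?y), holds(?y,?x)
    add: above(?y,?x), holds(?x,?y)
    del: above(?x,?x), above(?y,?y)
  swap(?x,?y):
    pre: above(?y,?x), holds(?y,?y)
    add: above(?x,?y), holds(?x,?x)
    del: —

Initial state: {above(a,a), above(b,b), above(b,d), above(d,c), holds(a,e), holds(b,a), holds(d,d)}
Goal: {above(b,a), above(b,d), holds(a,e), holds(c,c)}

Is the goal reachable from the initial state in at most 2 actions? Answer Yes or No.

1. grab(a,b)  →  {above(b,a), above(b,d), above(d,c), holds(a,b), holds(a,e), holds(b,a), holds(d,d)}
2. swap(c,d)  →  {above(b,a), above(b,d), above(c,d), above(d,c), holds(a,b), holds(a,e), holds(b,a), holds(c,c), holds(d,d)}
optimal plan length = 2; 2 ≤ 2

Yes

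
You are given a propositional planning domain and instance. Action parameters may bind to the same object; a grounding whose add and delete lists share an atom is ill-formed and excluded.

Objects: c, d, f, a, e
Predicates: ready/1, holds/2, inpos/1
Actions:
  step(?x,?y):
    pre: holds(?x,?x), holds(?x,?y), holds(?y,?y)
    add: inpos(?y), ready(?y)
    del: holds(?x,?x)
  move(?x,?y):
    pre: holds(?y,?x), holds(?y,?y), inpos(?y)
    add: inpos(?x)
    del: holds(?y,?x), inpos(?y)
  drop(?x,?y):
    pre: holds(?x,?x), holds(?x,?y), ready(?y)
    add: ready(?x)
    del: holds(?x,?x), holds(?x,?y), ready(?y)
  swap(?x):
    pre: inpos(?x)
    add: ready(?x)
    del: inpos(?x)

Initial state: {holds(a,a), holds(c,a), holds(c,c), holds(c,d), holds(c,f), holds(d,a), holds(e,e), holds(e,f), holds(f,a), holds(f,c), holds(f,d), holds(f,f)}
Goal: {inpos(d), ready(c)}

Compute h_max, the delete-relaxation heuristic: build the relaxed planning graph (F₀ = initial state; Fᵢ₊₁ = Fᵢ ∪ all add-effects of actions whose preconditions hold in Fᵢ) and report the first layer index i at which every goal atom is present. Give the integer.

2

F0 = init (12 atoms)
F1 = F0 ∪ {inpos(a), inpos(c), inpos(e), inpos(f), ready(a), ready(c), ready(e), ready(f)}  (20 atoms)
F2 = F1 ∪ {inpos(d)}  (21 atoms)
goal ⊆ F2  ⇒  h_max = 2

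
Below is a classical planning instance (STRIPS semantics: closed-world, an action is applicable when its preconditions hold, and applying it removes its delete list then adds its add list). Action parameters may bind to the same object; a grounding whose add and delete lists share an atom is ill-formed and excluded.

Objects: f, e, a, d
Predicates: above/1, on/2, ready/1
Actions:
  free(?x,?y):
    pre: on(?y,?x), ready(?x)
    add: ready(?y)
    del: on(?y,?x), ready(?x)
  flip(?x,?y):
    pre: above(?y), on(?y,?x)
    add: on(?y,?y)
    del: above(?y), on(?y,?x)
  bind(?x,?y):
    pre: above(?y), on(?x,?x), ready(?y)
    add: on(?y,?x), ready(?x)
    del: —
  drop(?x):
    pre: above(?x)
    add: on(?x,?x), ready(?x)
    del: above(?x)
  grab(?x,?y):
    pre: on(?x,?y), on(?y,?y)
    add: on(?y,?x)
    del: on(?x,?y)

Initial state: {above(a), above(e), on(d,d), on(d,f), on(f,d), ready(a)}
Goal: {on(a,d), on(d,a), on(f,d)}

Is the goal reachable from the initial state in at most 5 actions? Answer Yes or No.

Yes

1. bind(d,a)  →  {above(a), above(e), on(a,d), on(d,d), on(d,f), on(f,d), ready(a), ready(d)}
2. grab(a,d)  →  {above(a), above(e), on(d,a), on(d,d), on(d,f), on(f,d), ready(a), ready(d)}
3. bind(d,a)  →  {above(a), above(e), on(a,d), on(d,a), on(d,d), on(d,f), on(f,d), ready(a), ready(d)}
optimal plan length = 3; 3 ≤ 5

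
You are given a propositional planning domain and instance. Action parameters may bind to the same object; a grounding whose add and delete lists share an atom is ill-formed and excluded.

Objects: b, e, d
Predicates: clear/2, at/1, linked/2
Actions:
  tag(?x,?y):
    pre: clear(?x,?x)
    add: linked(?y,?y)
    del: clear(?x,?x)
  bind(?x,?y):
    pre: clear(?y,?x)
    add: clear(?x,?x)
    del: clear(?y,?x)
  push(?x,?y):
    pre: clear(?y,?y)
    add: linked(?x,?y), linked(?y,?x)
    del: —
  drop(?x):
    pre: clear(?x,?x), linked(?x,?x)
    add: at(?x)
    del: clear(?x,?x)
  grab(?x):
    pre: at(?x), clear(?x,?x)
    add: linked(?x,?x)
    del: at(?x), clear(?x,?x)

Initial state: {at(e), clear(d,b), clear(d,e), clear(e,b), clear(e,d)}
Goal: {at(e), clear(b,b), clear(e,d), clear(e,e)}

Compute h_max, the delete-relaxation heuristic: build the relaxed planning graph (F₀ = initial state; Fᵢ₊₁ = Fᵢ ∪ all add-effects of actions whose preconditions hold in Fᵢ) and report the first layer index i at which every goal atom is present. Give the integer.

1

F0 = init (5 atoms)
F1 = F0 ∪ {clear(b,b), clear(d,d), clear(e,e)}  (8 atoms)
goal ⊆ F1  ⇒  h_max = 1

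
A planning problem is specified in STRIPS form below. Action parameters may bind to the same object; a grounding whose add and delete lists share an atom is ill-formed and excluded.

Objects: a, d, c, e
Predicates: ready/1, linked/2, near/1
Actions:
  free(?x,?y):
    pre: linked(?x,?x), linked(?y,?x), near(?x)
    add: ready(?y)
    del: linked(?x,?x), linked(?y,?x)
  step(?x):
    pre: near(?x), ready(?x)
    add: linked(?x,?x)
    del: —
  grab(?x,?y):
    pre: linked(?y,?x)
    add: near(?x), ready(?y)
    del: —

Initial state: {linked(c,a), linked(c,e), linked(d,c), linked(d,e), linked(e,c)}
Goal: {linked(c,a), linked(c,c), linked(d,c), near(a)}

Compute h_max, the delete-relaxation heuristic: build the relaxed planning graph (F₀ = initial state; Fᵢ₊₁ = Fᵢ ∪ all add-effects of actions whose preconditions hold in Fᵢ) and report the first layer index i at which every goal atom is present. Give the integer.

F0 = init (5 atoms)
F1 = F0 ∪ {near(a), near(c), near(e), ready(c), ready(d), ready(e)}  (11 atoms)
F2 = F1 ∪ {linked(c,c), linked(e,e)}  (13 atoms)
goal ⊆ F2  ⇒  h_max = 2

2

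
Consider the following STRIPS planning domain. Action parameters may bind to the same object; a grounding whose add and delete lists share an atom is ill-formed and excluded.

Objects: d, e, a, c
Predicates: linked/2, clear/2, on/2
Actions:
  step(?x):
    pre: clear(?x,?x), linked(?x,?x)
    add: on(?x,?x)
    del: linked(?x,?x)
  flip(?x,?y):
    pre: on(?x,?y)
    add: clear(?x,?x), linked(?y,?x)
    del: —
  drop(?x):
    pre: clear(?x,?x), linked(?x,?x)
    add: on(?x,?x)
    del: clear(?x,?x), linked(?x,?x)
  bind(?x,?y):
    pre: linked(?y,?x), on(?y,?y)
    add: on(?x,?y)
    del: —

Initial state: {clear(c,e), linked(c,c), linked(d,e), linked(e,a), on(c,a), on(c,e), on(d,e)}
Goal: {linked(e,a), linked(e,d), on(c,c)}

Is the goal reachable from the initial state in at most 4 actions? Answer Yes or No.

Yes

1. flip(d,e)  →  {clear(c,e), clear(d,d), linked(c,c), linked(d,e), linked(e,a), linked(e,d), on(c,a), on(c,e), on(d,e)}
2. flip(c,e)  →  {clear(c,c), clear(c,e), clear(d,d), linked(c,c), linked(d,e), linked(e,a), linked(e,c), linked(e,d), on(c,a), on(c,e), on(d,e)}
3. step(c)  →  {clear(c,c), clear(c,e), clear(d,d), linked(d,e), linked(e,a), linked(e,c), linked(e,d), on(c,a), on(c,c), on(c,e), on(d,e)}
optimal plan length = 3; 3 ≤ 4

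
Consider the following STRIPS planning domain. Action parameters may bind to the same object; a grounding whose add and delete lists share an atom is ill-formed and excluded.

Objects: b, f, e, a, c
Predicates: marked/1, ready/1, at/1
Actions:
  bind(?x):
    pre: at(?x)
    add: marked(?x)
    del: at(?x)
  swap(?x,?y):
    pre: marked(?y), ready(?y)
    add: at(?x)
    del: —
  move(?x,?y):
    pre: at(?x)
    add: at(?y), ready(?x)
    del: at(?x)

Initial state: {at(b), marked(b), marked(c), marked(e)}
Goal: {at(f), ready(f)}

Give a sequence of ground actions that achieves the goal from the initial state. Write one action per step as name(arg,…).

1. move(b,f)  →  {at(f), marked(b), marked(c), marked(e), ready(b)}
2. move(f,b)  →  {at(b), marked(b), marked(c), marked(e), ready(b), ready(f)}
3. swap(f,b)  →  {at(b), at(f), marked(b), marked(c), marked(e), ready(b), ready(f)}

move(b,f); move(f,b); swap(f,b)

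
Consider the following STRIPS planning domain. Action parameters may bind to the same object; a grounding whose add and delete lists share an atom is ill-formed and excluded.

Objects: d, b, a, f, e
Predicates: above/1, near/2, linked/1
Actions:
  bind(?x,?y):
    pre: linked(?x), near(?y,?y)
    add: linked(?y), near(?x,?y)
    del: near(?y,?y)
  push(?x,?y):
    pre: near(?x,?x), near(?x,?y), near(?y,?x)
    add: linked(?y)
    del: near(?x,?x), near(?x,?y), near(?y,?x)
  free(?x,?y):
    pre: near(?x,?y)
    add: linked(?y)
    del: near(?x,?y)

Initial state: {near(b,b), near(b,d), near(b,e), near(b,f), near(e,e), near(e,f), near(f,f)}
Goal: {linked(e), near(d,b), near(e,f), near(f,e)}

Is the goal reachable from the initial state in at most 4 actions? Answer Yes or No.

1. push(f,f)  →  {linked(f), near(b,b), near(b,d), near(b,e), near(b,f), near(e,e), near(e,f)}
2. bind(f,e)  →  {linked(e), linked(f), near(b,b), near(b,d), near(b,e), near(b,f), near(e,f), near(f,e)}
3. free(b,d)  →  {linked(d), linked(e), linked(f), near(b,b), near(b,e), near(b,f), near(e,f), near(f,e)}
4. bind(d,b)  →  {linked(b), linked(d), linked(e), linked(f), near(b,e), near(b,f), near(d,b), near(e,f), near(f,e)}
optimal plan length = 4; 4 ≤ 4

Yes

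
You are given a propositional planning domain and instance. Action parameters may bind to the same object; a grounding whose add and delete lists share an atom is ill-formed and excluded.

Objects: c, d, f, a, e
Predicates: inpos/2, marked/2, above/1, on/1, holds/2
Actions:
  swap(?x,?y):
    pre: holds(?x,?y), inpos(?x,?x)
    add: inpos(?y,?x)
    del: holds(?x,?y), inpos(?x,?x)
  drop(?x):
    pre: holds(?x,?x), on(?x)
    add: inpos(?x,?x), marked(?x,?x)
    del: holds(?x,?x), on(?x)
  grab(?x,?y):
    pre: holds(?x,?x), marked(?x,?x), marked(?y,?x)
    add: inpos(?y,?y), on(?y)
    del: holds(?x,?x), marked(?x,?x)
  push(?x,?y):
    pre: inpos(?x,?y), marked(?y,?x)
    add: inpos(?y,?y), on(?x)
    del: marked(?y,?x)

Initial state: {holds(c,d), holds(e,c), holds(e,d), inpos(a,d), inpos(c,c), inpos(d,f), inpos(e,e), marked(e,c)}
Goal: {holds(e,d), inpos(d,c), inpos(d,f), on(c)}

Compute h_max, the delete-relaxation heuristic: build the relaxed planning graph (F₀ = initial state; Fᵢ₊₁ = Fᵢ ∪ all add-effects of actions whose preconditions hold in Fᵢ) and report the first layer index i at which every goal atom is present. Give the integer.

F0 = init (8 atoms)
F1 = F0 ∪ {inpos(c,e), inpos(d,c), inpos(d,e)}  (11 atoms)
F2 = F1 ∪ {on(c)}  (12 atoms)
goal ⊆ F2  ⇒  h_max = 2

2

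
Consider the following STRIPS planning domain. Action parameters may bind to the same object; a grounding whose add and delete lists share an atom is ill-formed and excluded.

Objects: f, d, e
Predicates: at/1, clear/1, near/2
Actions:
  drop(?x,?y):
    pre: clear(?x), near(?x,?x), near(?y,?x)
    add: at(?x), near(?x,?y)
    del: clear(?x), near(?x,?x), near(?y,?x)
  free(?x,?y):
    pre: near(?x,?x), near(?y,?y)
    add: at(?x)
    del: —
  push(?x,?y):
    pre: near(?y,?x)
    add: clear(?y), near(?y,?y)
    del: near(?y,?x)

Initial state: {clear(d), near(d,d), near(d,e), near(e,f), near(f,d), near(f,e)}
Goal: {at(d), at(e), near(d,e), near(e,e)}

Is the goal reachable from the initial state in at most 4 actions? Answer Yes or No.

Yes

1. drop(d,f)  →  {at(d), near(d,e), near(d,f), near(e,f), near(f,e)}
2. push(f,e)  →  {at(d), clear(e), near(d,e), near(d,f), near(e,e), near(f,e)}
3. free(e,e)  →  {at(d), at(e), clear(e), near(d,e), near(d,f), near(e,e), near(f,e)}
optimal plan length = 3; 3 ≤ 4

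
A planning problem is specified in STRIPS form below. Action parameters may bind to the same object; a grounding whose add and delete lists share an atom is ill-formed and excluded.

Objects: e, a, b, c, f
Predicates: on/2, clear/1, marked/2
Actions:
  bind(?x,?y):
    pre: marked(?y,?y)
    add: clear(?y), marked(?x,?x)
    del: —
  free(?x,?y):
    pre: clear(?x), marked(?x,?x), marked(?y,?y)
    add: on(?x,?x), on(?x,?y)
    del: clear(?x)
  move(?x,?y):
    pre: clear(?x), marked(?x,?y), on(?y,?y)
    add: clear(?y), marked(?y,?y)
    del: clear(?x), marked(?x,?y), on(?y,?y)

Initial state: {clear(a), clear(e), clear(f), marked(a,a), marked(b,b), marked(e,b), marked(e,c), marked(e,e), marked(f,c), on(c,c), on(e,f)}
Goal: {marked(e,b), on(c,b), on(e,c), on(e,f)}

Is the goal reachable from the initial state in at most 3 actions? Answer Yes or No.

1. move(f,c)  →  {clear(a), clear(c), clear(e), marked(a,a), marked(b,b), marked(c,c), marked(e,b), marked(e,c), marked(e,e), on(e,f)}
2. free(e,c)  →  {clear(a), clear(c), marked(a,a), marked(b,b), marked(c,c), marked(e,b), marked(e,c), marked(e,e), on(e,c), on(e,e), on(e,f)}
3. free(c,b)  →  {clear(a), marked(a,a), marked(b,b), marked(c,c), marked(e,b), marked(e,c), marked(e,e), on(c,b), on(c,c), on(e,c), on(e,e), on(e,f)}
optimal plan length = 3; 3 ≤ 3

Yes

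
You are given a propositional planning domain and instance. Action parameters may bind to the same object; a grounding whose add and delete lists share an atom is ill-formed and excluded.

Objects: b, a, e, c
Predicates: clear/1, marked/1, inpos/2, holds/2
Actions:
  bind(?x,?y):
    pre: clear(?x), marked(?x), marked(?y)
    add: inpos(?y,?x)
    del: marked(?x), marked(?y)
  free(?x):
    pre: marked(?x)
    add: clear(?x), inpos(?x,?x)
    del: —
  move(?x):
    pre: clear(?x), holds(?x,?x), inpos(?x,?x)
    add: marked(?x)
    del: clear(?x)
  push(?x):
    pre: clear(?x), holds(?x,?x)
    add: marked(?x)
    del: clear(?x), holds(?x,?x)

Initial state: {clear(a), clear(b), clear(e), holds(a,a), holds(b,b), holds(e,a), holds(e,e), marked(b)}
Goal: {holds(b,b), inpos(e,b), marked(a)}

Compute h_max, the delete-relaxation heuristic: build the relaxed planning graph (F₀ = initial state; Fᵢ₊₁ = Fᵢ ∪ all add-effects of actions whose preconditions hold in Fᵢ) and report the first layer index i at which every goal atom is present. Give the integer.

2

F0 = init (8 atoms)
F1 = F0 ∪ {inpos(b,b), marked(a), marked(e)}  (11 atoms)
F2 = F1 ∪ {inpos(a,a), inpos(a,b), inpos(a,e), inpos(b,a), inpos(b,e), inpos(e,a), inpos(e,b), inpos(e,e)}  (19 atoms)
goal ⊆ F2  ⇒  h_max = 2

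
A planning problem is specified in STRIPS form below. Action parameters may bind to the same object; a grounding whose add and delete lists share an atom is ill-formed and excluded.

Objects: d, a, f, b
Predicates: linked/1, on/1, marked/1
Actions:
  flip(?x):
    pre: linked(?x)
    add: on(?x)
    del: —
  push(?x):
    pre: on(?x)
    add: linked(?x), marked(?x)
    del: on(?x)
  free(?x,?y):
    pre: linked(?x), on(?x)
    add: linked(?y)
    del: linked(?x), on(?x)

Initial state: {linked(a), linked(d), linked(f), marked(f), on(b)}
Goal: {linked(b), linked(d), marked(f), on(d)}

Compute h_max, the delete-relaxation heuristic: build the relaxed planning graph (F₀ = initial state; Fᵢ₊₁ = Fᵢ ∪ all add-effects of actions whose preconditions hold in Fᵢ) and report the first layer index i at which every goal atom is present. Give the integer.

1

F0 = init (5 atoms)
F1 = F0 ∪ {linked(b), marked(b), on(a), on(d), on(f)}  (10 atoms)
goal ⊆ F1  ⇒  h_max = 1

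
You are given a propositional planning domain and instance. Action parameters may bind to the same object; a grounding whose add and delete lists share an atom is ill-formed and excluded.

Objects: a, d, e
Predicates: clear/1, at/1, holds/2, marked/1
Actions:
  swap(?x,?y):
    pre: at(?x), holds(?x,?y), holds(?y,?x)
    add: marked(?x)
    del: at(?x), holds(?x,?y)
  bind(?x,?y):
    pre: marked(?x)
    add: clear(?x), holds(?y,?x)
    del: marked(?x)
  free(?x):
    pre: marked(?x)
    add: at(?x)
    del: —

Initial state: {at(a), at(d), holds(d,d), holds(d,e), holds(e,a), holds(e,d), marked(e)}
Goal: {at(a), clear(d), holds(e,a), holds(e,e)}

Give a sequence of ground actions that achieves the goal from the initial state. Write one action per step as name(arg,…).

1. swap(d,d)  →  {at(a), holds(d,e), holds(e,a), holds(e,d), marked(d), marked(e)}
2. bind(d,a)  →  {at(a), clear(d), holds(a,d), holds(d,e), holds(e,a), holds(e,d), marked(e)}
3. bind(e,e)  →  {at(a), clear(d), clear(e), holds(a,d), holds(d,e), holds(e,a), holds(e,d), holds(e,e)}

swap(d,d); bind(d,a); bind(e,e)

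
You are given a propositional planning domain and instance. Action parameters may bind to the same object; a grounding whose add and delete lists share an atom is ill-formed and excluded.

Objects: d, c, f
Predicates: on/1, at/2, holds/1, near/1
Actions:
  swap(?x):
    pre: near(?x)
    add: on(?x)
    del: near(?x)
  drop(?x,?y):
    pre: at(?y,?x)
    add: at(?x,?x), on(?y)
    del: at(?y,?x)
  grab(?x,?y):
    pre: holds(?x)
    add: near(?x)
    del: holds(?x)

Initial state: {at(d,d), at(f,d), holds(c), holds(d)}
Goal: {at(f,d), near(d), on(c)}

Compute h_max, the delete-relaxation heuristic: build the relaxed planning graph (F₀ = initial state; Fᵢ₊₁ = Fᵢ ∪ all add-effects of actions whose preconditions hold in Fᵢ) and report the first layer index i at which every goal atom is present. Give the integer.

2

F0 = init (4 atoms)
F1 = F0 ∪ {near(c), near(d), on(f)}  (7 atoms)
F2 = F1 ∪ {on(c), on(d)}  (9 atoms)
goal ⊆ F2  ⇒  h_max = 2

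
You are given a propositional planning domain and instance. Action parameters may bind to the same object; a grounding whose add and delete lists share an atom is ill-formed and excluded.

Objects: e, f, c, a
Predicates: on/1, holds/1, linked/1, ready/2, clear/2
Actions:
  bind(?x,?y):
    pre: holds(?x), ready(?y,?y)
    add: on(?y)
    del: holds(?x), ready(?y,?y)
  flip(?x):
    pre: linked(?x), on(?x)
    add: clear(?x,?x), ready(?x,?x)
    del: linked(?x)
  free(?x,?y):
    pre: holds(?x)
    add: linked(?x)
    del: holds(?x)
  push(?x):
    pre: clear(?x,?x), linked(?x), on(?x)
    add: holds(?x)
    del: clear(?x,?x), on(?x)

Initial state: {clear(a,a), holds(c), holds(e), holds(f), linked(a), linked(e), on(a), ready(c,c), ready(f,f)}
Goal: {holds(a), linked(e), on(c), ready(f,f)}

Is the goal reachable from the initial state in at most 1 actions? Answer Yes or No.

1. bind(e,c)  →  {clear(a,a), holds(c), holds(f), linked(a), linked(e), on(a), on(c), ready(f,f)}
2. push(a)  →  {holds(a), holds(c), holds(f), linked(a), linked(e), on(c), ready(f,f)}
optimal plan length = 2; 2 > 1

No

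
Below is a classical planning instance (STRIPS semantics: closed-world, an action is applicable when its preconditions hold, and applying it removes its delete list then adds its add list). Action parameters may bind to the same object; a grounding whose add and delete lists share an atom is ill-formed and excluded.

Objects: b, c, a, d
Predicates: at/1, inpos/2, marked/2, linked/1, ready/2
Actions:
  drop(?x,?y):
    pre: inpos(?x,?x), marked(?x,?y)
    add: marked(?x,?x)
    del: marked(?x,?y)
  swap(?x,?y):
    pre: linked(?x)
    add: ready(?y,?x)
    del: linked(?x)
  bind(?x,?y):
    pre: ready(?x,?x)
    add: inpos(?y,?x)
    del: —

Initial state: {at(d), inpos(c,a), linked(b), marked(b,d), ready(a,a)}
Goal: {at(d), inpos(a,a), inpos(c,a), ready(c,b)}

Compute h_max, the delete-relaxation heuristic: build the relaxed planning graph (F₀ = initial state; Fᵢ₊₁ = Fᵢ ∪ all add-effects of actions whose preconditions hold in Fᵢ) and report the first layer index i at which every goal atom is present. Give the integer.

F0 = init (5 atoms)
F1 = F0 ∪ {inpos(a,a), inpos(b,a), inpos(d,a), ready(a,b), ready(b,b), ready(c,b), ready(d,b)}  (12 atoms)
goal ⊆ F1  ⇒  h_max = 1

1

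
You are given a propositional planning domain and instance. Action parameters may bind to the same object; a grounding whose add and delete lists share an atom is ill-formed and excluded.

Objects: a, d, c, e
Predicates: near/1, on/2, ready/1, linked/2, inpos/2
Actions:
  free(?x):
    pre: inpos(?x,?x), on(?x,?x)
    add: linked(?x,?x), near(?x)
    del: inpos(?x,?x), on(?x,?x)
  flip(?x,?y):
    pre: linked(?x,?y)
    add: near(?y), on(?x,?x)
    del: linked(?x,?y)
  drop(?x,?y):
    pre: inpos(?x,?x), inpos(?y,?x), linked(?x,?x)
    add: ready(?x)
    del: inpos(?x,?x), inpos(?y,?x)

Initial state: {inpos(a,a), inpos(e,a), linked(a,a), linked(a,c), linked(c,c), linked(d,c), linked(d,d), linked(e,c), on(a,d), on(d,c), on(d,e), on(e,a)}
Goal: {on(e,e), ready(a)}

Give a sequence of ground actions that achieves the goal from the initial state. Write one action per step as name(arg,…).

1. flip(e,c)  →  {inpos(a,a), inpos(e,a), linked(a,a), linked(a,c), linked(c,c), linked(d,c), linked(d,d), near(c), on(a,d), on(d,c), on(d,e), on(e,a), on(e,e)}
2. drop(a,a)  →  {inpos(e,a), linked(a,a), linked(a,c), linked(c,c), linked(d,c), linked(d,d), near(c), on(a,d), on(d,c), on(d,e), on(e,a), on(e,e), ready(a)}

flip(e,c); drop(a,a)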